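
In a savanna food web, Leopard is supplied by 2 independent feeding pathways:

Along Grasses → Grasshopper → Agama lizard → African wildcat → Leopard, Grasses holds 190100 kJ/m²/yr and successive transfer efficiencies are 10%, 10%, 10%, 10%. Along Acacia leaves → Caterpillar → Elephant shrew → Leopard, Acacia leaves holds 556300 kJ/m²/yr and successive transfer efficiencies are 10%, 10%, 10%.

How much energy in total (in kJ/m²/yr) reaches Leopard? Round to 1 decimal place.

575.3 kJ/m²/yr

Via Grasses: 190100 × 0.1 × 0.1 × 0.1 × 0.1 = 19.01 kJ/m²/yr
Via Acacia leaves: 556300 × 0.1 × 0.1 × 0.1 = 556.3 kJ/m²/yr
Total at Leopard: 19.01 + 556.3 = 575.31 kJ/m²/yr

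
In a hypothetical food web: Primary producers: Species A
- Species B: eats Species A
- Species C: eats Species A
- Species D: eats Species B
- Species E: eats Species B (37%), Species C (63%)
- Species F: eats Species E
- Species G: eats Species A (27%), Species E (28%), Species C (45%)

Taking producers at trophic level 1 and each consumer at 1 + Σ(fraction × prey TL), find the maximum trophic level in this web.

Species B: 1 + 1 = 2
Species C: 1 + 1 = 2
Species D: 1 + 2 = 3
Species E: 1 + (0.37×2 + 0.63×2) = 3
Species F: 1 + 3 = 4
Species G: 1 + (0.27×1 + 0.28×3 + 0.45×2) = 3.01

4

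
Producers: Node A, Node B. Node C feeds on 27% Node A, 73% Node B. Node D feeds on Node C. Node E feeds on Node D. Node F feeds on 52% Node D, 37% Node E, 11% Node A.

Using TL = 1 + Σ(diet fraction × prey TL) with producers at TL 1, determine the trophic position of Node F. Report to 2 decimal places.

4.15

Node C: 1 + (0.27×1 + 0.73×1) = 2
Node D: 1 + 2 = 3
Node E: 1 + 3 = 4
Node F: 1 + (0.52×3 + 0.37×4 + 0.11×1) = 4.15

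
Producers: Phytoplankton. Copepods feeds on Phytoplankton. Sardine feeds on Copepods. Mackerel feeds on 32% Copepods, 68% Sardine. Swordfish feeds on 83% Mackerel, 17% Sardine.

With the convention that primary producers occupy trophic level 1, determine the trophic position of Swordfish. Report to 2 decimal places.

Copepods: 1 + 1 = 2
Sardine: 1 + 2 = 3
Mackerel: 1 + (0.32×2 + 0.68×3) = 3.68
Swordfish: 1 + (0.83×3.68 + 0.17×3) = 4.5644

4.56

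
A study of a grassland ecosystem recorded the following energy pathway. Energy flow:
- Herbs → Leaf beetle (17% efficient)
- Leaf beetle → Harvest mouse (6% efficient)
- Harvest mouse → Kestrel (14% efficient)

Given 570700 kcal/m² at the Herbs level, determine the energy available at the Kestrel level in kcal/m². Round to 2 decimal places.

814.96 kcal/m²

Leaf beetle: 570700 × 0.17 = 97019 kcal/m²
Harvest mouse: 97019 × 0.06 = 5821.14 kcal/m²
Kestrel: 5821.14 × 0.14 = 814.9596 kcal/m²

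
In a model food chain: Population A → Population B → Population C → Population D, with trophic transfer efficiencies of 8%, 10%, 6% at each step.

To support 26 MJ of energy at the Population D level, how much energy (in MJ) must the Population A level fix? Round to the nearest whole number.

Cumulative transfer efficiency: 0.08 × 0.1 × 0.06 = 0.00048
Population A energy = 26 / 0.00048 = 54167 MJ

54167 MJ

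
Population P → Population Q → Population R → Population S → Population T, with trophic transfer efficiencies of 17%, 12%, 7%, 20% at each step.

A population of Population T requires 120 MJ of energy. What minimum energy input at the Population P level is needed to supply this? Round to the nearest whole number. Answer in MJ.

420168 MJ

Cumulative transfer efficiency: 0.17 × 0.12 × 0.07 × 0.2 = 0.0002856
Population P energy = 120 / 0.0002856 = 420168 MJ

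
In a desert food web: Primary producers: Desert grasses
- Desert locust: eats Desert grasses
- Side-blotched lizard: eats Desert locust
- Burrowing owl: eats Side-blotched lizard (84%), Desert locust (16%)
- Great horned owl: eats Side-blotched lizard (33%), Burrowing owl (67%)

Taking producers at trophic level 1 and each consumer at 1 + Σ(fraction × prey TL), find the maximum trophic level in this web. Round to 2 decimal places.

Desert locust: 1 + 1 = 2
Side-blotched lizard: 1 + 2 = 3
Burrowing owl: 1 + (0.84×3 + 0.16×2) = 3.84
Great horned owl: 1 + (0.33×3 + 0.67×3.84) = 4.5628

4.56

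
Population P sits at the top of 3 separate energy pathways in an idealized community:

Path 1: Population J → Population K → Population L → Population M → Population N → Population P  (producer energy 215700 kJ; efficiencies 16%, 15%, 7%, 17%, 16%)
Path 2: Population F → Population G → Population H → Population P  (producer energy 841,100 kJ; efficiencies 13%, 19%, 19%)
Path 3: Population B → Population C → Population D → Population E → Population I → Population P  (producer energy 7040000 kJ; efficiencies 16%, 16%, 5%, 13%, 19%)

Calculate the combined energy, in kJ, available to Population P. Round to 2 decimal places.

4179.72 kJ

Path 1: 215700 × 0.16 × 0.15 × 0.07 × 0.17 × 0.16 = 9.8566272 kJ
Path 2: 841100 × 0.13 × 0.19 × 0.19 = 3947.2823 kJ
Path 3: 7040000 × 0.16 × 0.16 × 0.05 × 0.13 × 0.19 = 222.57664 kJ
Total at Population P: 9.8566272 + 3947.2823 + 222.57664 = 4179.7155672 kJ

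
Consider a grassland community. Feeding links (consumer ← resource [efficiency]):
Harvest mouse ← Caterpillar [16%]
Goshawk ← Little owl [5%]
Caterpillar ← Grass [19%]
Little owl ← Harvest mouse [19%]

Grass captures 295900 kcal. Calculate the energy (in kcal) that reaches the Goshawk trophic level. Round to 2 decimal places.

85.46 kcal

Caterpillar: 295900 × 0.19 = 56221 kcal
Harvest mouse: 56221 × 0.16 = 8995.36 kcal
Little owl: 8995.36 × 0.19 = 1709.1184 kcal
Goshawk: 1709.1184 × 0.05 = 85.45592 kcal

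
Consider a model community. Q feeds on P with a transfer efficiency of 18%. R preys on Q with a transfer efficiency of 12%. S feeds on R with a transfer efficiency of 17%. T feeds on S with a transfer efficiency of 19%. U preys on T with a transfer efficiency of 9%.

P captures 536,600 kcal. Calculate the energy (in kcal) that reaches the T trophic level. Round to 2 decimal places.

Q: 536600 × 0.18 = 96588 kcal
R: 96588 × 0.12 = 11590.56 kcal
S: 11590.56 × 0.17 = 1970.3952 kcal
T: 1970.3952 × 0.19 = 374.375088 kcal

374.38 kcal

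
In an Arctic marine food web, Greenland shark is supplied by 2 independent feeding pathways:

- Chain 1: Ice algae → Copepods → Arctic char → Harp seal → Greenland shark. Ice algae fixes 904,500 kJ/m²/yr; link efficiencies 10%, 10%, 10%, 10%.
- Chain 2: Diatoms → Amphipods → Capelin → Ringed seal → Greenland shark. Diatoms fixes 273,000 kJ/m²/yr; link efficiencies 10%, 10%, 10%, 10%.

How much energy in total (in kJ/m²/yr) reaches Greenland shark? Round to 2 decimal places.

Chain 1: 904500 × 0.1 × 0.1 × 0.1 × 0.1 = 90.45 kJ/m²/yr
Chain 2: 273000 × 0.1 × 0.1 × 0.1 × 0.1 = 27.3 kJ/m²/yr
Total at Greenland shark: 90.45 + 27.3 = 117.75 kJ/m²/yr

117.75 kJ/m²/yr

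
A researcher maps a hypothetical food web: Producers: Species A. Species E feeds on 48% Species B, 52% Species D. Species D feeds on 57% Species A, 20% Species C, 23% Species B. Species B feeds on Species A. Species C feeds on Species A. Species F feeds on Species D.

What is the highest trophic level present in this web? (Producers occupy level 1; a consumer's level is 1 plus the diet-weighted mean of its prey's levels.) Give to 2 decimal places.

Species B: 1 + 1 = 2
Species C: 1 + 1 = 2
Species D: 1 + (0.57×1 + 0.2×2 + 0.23×2) = 2.43
Species E: 1 + (0.48×2 + 0.52×2.43) = 3.2236
Species F: 1 + 2.43 = 3.43

3.43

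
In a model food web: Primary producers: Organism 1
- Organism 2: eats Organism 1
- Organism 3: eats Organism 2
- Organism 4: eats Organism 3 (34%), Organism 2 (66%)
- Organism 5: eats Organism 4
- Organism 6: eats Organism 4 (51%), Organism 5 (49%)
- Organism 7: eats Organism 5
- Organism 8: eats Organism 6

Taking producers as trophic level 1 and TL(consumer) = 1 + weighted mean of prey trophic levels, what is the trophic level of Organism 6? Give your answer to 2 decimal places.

Organism 2: 1 + 1 = 2
Organism 3: 1 + 2 = 3
Organism 4: 1 + (0.34×3 + 0.66×2) = 3.34
Organism 5: 1 + 3.34 = 4.34
Organism 6: 1 + (0.51×3.34 + 0.49×4.34) = 4.83
Organism 7: 1 + 4.34 = 5.34
Organism 8: 1 + 4.83 = 5.83

4.83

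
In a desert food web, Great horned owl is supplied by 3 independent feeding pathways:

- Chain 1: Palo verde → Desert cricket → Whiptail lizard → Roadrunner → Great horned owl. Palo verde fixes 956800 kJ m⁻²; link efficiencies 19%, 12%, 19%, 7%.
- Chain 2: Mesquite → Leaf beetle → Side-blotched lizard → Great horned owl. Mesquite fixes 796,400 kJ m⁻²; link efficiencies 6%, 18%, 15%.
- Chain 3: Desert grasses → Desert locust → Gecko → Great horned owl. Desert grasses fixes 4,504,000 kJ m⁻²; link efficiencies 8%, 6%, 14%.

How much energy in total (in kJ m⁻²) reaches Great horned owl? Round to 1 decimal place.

Chain 1: 956800 × 0.19 × 0.12 × 0.19 × 0.07 = 290.140032 kJ m⁻²
Chain 2: 796400 × 0.06 × 0.18 × 0.15 = 1290.168 kJ m⁻²
Chain 3: 4504000 × 0.08 × 0.06 × 0.14 = 3026.688 kJ m⁻²
Total at Great horned owl: 290.140032 + 1290.168 + 3026.688 = 4606.996032 kJ m⁻²

4607.0 kJ m⁻²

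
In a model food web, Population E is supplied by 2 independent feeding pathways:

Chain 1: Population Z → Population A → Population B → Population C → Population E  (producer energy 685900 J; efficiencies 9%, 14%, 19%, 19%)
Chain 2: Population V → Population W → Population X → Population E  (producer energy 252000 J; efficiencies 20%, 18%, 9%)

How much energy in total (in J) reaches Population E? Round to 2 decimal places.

1128.47 J

Chain 1: 685900 × 0.09 × 0.14 × 0.19 × 0.19 = 311.988474 J
Chain 2: 252000 × 0.2 × 0.18 × 0.09 = 816.48 J
Total at Population E: 311.988474 + 816.48 = 1128.468474 J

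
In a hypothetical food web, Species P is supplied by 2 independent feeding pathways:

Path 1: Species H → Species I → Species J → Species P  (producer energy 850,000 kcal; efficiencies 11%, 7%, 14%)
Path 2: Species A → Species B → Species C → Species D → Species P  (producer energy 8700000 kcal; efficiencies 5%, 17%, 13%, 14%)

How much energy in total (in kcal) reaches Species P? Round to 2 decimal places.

Path 1: 850000 × 0.11 × 0.07 × 0.14 = 916.3 kcal
Path 2: 8700000 × 0.05 × 0.17 × 0.13 × 0.14 = 1345.89 kcal
Total at Species P: 916.3 + 1345.89 = 2262.19 kcal

2262.19 kcal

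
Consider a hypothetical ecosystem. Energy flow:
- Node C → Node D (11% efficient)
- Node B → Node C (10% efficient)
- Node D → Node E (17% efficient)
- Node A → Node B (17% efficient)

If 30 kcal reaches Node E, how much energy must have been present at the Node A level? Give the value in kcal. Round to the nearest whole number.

94369 kcal

Cumulative transfer efficiency: 0.17 × 0.1 × 0.11 × 0.17 = 0.0003179
Node A energy = 30 / 0.0003179 = 94369 kcal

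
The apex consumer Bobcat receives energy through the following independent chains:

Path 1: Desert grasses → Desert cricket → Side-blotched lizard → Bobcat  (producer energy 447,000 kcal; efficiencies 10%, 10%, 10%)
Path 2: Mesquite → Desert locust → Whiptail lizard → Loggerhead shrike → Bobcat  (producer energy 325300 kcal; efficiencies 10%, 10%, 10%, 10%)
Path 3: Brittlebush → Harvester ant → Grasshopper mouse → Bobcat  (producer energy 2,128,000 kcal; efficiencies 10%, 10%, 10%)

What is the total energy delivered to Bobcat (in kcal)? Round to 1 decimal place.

2607.5 kcal

Path 1: 447000 × 0.1 × 0.1 × 0.1 = 447 kcal
Path 2: 325300 × 0.1 × 0.1 × 0.1 × 0.1 = 32.53 kcal
Path 3: 2128000 × 0.1 × 0.1 × 0.1 = 2128 kcal
Total at Bobcat: 447 + 32.53 + 2128 = 2607.53 kcal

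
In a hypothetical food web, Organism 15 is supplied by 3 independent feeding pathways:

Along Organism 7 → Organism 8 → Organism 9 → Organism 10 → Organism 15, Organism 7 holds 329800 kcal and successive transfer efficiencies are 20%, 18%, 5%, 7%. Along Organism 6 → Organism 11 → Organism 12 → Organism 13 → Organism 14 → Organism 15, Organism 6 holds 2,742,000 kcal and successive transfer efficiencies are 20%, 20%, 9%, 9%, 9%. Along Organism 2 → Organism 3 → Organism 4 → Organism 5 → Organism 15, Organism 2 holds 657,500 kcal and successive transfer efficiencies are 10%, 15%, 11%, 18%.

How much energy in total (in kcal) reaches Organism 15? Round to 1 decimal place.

Via Organism 7: 329800 × 0.2 × 0.18 × 0.05 × 0.07 = 41.5548 kcal
Via Organism 6: 2742000 × 0.2 × 0.2 × 0.09 × 0.09 × 0.09 = 79.95672 kcal
Via Organism 2: 657500 × 0.1 × 0.15 × 0.11 × 0.18 = 195.2775 kcal
Total at Organism 15: 41.5548 + 79.95672 + 195.2775 = 316.78902 kcal

316.8 kcal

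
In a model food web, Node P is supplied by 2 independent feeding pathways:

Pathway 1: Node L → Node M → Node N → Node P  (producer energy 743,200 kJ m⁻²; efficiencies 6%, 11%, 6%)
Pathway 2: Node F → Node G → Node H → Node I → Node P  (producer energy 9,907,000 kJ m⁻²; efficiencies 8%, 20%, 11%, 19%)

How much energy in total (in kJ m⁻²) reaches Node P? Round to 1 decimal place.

Pathway 1: 743200 × 0.06 × 0.11 × 0.06 = 294.3072 kJ m⁻²
Pathway 2: 9907000 × 0.08 × 0.2 × 0.11 × 0.19 = 3312.9008 kJ m⁻²
Total at Node P: 294.3072 + 3312.9008 = 3607.208 kJ m⁻²

3607.2 kJ m⁻²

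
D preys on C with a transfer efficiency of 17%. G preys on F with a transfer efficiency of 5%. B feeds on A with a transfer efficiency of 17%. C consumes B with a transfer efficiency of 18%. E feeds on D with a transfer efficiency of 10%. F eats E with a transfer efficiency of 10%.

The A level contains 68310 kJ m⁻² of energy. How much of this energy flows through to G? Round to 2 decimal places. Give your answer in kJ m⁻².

0.18 kJ m⁻²

B: 68310 × 0.17 = 11612.7 kJ m⁻²
C: 11612.7 × 0.18 = 2090.286 kJ m⁻²
D: 2090.286 × 0.17 = 355.34862 kJ m⁻²
E: 355.34862 × 0.1 = 35.534862 kJ m⁻²
F: 35.534862 × 0.1 = 3.5534862 kJ m⁻²
G: 3.5534862 × 0.05 = 0.17767431 kJ m⁻²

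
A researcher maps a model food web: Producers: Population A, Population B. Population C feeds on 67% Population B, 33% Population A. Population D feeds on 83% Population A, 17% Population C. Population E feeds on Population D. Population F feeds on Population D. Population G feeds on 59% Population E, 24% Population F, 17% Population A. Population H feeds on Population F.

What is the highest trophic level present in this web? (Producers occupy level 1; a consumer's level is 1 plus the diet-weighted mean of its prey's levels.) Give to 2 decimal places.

Population C: 1 + (0.67×1 + 0.33×1) = 2
Population D: 1 + (0.83×1 + 0.17×2) = 2.17
Population E: 1 + 2.17 = 3.17
Population F: 1 + 2.17 = 3.17
Population G: 1 + (0.59×3.17 + 0.24×3.17 + 0.17×1) = 3.8011
Population H: 1 + 3.17 = 4.17

4.17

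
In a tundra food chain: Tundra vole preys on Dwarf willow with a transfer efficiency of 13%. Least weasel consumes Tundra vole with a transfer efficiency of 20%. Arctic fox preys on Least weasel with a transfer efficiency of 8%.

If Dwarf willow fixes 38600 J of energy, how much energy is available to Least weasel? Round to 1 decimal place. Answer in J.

1003.6 J

Tundra vole: 38600 × 0.13 = 5018 J
Least weasel: 5018 × 0.2 = 1003.6 J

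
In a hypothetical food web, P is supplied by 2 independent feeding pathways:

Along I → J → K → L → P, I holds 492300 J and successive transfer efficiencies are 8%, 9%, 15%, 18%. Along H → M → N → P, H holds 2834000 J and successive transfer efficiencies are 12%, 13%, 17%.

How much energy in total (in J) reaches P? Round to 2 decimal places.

7611.47 J

Via I: 492300 × 0.08 × 0.09 × 0.15 × 0.18 = 95.70312 J
Via H: 2834000 × 0.12 × 0.13 × 0.17 = 7515.768 J
Total at P: 95.70312 + 7515.768 = 7611.47112 J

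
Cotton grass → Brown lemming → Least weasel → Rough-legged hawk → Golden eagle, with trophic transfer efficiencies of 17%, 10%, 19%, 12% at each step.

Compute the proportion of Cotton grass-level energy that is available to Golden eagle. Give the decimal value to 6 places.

0.000388

Product of link efficiencies: 0.17 × 0.1 × 0.19 × 0.12 = 0.0003876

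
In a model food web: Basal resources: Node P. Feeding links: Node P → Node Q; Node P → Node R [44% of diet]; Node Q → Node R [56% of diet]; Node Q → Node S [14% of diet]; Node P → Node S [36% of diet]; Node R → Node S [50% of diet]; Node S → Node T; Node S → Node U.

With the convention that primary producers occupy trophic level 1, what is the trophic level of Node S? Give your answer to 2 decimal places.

2.92

Node Q: 1 + 1 = 2
Node R: 1 + (0.44×1 + 0.56×2) = 2.56
Node S: 1 + (0.14×2 + 0.36×1 + 0.5×2.56) = 2.92
Node T: 1 + 2.92 = 3.92
Node U: 1 + 2.92 = 3.92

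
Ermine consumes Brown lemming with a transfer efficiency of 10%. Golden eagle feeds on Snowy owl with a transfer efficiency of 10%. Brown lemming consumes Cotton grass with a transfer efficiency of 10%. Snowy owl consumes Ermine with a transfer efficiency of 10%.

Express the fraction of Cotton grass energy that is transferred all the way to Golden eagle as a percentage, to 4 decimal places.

0.0100%

Product of link efficiencies: 0.1 × 0.1 × 0.1 × 0.1 = 0.0001
As a percentage: 0.0001 × 100 = 0.0100%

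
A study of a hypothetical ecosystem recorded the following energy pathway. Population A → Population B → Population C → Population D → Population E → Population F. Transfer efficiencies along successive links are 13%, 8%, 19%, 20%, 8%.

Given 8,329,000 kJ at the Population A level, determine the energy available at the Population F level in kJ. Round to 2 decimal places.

Population B: 8329000 × 0.13 = 1082770 kJ
Population C: 1082770 × 0.08 = 86621.6 kJ
Population D: 86621.6 × 0.19 = 16458.104 kJ
Population E: 16458.104 × 0.2 = 3291.6208 kJ
Population F: 3291.6208 × 0.08 = 263.329664 kJ

263.33 kJ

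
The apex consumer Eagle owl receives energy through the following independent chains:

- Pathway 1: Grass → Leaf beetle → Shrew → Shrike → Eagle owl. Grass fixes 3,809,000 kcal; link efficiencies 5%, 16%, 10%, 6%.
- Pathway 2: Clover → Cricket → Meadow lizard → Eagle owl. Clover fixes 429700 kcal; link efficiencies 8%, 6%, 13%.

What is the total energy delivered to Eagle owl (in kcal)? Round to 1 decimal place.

451.0 kcal

Pathway 1: 3809000 × 0.05 × 0.16 × 0.1 × 0.06 = 182.832 kcal
Pathway 2: 429700 × 0.08 × 0.06 × 0.13 = 268.1328 kcal
Total at Eagle owl: 182.832 + 268.1328 = 450.9648 kcal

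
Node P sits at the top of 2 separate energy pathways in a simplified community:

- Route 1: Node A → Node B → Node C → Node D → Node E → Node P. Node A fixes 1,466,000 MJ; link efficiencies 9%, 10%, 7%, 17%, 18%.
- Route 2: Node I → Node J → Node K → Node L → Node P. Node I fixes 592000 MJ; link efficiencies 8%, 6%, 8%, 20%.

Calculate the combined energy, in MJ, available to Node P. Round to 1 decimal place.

Route 1: 1466000 × 0.09 × 0.1 × 0.07 × 0.17 × 0.18 = 28.261548 MJ
Route 2: 592000 × 0.08 × 0.06 × 0.08 × 0.2 = 45.4656 MJ
Total at Node P: 28.261548 + 45.4656 = 73.727148 MJ

73.7 MJ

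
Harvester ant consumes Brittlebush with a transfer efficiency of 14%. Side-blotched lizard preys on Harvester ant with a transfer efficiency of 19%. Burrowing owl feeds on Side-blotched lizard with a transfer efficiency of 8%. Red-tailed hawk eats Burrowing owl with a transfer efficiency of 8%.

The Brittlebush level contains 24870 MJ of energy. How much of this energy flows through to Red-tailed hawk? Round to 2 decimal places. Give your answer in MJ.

Harvester ant: 24870 × 0.14 = 3481.8 MJ
Side-blotched lizard: 3481.8 × 0.19 = 661.542 MJ
Burrowing owl: 661.542 × 0.08 = 52.92336 MJ
Red-tailed hawk: 52.92336 × 0.08 = 4.2338688 MJ

4.23 MJ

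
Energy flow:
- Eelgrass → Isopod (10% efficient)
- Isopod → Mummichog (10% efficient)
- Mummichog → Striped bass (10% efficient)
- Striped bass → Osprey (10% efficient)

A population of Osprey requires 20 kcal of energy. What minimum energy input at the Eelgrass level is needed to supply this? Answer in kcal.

200000 kcal

Cumulative transfer efficiency: 0.1 × 0.1 × 0.1 × 0.1 = 0.0001
Eelgrass energy = 20 / 0.0001 = 200000 kcal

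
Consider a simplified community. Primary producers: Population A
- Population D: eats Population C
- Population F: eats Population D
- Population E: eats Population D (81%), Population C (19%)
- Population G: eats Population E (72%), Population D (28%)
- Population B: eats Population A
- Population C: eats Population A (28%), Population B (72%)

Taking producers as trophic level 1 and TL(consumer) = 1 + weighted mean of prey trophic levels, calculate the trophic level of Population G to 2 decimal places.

5.30

Population B: 1 + 1 = 2
Population C: 1 + (0.28×1 + 0.72×2) = 2.72
Population D: 1 + 2.72 = 3.72
Population E: 1 + (0.81×3.72 + 0.19×2.72) = 4.53
Population F: 1 + 3.72 = 4.72
Population G: 1 + (0.72×4.53 + 0.28×3.72) = 5.3032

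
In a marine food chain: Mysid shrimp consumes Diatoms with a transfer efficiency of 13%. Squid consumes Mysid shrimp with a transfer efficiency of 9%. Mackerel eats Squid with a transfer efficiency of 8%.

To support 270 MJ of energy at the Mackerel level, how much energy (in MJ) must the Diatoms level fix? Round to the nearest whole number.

288462 MJ

Cumulative transfer efficiency: 0.13 × 0.09 × 0.08 = 0.000936
Diatoms energy = 270 / 0.000936 = 288462 MJ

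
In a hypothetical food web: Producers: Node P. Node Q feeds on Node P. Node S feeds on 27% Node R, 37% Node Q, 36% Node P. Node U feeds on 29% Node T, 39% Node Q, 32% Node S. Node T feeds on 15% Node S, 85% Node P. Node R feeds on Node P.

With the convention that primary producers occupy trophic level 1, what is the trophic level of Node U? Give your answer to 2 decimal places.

Node Q: 1 + 1 = 2
Node R: 1 + 1 = 2
Node S: 1 + (0.27×2 + 0.37×2 + 0.36×1) = 2.64
Node T: 1 + (0.15×2.64 + 0.85×1) = 2.246
Node U: 1 + (0.29×2.246 + 0.39×2 + 0.32×2.64) = 3.27614

3.28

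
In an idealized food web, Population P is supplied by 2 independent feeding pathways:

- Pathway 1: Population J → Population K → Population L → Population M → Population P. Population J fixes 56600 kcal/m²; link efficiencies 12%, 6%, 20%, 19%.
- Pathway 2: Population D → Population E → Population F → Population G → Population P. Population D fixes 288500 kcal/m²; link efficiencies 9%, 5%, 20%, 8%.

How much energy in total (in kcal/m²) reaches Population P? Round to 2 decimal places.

Pathway 1: 56600 × 0.12 × 0.06 × 0.2 × 0.19 = 15.48576 kcal/m²
Pathway 2: 288500 × 0.09 × 0.05 × 0.2 × 0.08 = 20.772 kcal/m²
Total at Population P: 15.48576 + 20.772 = 36.25776 kcal/m²

36.26 kcal/m²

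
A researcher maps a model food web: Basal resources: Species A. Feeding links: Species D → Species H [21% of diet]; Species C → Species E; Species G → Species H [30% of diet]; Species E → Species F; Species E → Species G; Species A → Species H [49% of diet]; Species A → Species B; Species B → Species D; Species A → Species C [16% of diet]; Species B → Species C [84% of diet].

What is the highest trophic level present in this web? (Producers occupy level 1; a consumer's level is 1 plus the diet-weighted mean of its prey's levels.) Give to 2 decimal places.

Species B: 1 + 1 = 2
Species C: 1 + (0.16×1 + 0.84×2) = 2.84
Species D: 1 + 2 = 3
Species E: 1 + 2.84 = 3.84
Species F: 1 + 3.84 = 4.84
Species G: 1 + 3.84 = 4.84
Species H: 1 + (0.49×1 + 0.21×3 + 0.3×4.84) = 3.572

4.84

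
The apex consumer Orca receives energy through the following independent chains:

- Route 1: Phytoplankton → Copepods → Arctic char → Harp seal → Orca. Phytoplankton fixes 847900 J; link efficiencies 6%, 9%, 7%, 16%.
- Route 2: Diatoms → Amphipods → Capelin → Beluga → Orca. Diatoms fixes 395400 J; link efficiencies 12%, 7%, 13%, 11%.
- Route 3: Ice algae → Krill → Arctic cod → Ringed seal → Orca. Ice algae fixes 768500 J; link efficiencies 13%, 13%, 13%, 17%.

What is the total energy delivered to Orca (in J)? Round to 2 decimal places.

385.80 J

Route 1: 847900 × 0.06 × 0.09 × 0.07 × 0.16 = 51.280992 J
Route 2: 395400 × 0.12 × 0.07 × 0.13 × 0.11 = 47.495448 J
Route 3: 768500 × 0.13 × 0.13 × 0.13 × 0.17 = 287.027065 J
Total at Orca: 51.280992 + 47.495448 + 287.027065 = 385.803505 J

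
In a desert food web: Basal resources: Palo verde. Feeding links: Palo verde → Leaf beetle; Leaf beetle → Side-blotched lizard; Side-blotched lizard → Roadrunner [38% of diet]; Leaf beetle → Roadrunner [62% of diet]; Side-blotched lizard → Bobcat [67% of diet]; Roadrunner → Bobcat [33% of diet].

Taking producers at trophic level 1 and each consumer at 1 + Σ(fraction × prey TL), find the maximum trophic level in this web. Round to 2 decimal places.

4.13

Leaf beetle: 1 + 1 = 2
Side-blotched lizard: 1 + 2 = 3
Roadrunner: 1 + (0.38×3 + 0.62×2) = 3.38
Bobcat: 1 + (0.67×3 + 0.33×3.38) = 4.1254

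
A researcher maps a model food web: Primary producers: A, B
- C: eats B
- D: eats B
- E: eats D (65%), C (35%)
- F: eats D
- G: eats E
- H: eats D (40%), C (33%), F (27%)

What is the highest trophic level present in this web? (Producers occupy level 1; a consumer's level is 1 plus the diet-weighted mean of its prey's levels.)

4

C: 1 + 1 = 2
D: 1 + 1 = 2
E: 1 + (0.65×2 + 0.35×2) = 3
F: 1 + 2 = 3
G: 1 + 3 = 4
H: 1 + (0.4×2 + 0.33×2 + 0.27×3) = 3.27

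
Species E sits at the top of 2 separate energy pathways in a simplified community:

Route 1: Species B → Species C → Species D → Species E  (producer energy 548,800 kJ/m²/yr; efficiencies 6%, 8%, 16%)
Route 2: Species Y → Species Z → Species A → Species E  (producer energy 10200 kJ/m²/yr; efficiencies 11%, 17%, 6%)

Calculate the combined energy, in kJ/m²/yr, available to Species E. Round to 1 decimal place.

Route 1: 548800 × 0.06 × 0.08 × 0.16 = 421.4784 kJ/m²/yr
Route 2: 10200 × 0.11 × 0.17 × 0.06 = 11.4444 kJ/m²/yr
Total at Species E: 421.4784 + 11.4444 = 432.9228 kJ/m²/yr

432.9 kJ/m²/yr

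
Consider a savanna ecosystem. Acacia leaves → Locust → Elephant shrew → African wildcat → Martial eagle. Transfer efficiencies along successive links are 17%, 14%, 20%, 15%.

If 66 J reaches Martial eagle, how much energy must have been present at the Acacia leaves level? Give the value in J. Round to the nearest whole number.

92437 J

Cumulative transfer efficiency: 0.17 × 0.14 × 0.2 × 0.15 = 0.000714
Acacia leaves energy = 66 / 0.000714 = 92437 J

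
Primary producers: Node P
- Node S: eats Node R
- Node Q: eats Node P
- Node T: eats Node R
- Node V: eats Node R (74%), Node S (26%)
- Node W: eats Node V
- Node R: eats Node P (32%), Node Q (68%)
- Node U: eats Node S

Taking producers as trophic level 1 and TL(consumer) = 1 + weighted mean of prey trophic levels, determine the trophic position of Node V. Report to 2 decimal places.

Node Q: 1 + 1 = 2
Node R: 1 + (0.32×1 + 0.68×2) = 2.68
Node S: 1 + 2.68 = 3.68
Node T: 1 + 2.68 = 3.68
Node U: 1 + 3.68 = 4.68
Node V: 1 + (0.74×2.68 + 0.26×3.68) = 3.94
Node W: 1 + 3.94 = 4.94

3.94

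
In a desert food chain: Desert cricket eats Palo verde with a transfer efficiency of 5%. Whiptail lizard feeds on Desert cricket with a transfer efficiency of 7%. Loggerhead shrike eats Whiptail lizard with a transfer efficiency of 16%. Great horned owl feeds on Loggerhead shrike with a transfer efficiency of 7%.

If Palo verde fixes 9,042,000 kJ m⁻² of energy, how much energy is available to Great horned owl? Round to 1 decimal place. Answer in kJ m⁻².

354.4 kJ m⁻²

Desert cricket: 9042000 × 0.05 = 452100 kJ m⁻²
Whiptail lizard: 452100 × 0.07 = 31647 kJ m⁻²
Loggerhead shrike: 31647 × 0.16 = 5063.52 kJ m⁻²
Great horned owl: 5063.52 × 0.07 = 354.4464 kJ m⁻²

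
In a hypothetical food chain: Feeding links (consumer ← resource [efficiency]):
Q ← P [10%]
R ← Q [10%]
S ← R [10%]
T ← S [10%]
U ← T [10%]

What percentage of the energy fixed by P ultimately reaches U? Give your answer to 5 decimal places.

0.00100%

Product of link efficiencies: 0.1 × 0.1 × 0.1 × 0.1 × 0.1 = 0.00001
As a percentage: 0.00001 × 100 = 0.00100%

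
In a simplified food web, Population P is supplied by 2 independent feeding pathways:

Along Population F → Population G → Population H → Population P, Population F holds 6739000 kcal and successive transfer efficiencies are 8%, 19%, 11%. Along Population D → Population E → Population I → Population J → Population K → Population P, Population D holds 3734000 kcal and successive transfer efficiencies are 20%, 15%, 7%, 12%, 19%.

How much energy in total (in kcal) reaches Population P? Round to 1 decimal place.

11446.4 kcal

Via Population F: 6739000 × 0.08 × 0.19 × 0.11 = 11267.608 kcal
Via Population D: 3734000 × 0.2 × 0.15 × 0.07 × 0.12 × 0.19 = 178.78392 kcal
Total at Population P: 11267.608 + 178.78392 = 11446.39192 kcal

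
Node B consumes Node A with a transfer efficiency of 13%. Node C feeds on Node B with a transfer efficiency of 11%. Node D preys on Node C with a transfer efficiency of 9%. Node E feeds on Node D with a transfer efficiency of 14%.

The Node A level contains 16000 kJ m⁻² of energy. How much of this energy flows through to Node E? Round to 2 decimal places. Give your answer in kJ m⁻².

Node B: 16000 × 0.13 = 2080 kJ m⁻²
Node C: 2080 × 0.11 = 228.8 kJ m⁻²
Node D: 228.8 × 0.09 = 20.592 kJ m⁻²
Node E: 20.592 × 0.14 = 2.88288 kJ m⁻²

2.88 kJ m⁻²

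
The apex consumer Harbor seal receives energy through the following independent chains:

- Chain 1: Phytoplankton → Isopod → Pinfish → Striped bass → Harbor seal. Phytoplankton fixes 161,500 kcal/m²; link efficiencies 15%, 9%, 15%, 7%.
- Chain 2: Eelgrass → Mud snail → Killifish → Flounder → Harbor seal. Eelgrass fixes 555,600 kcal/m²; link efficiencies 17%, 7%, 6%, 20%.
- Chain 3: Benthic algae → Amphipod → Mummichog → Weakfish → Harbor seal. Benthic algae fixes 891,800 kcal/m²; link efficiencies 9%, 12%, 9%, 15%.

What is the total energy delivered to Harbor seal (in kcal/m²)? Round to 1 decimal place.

Chain 1: 161500 × 0.15 × 0.09 × 0.15 × 0.07 = 22.892625 kcal/m²
Chain 2: 555600 × 0.17 × 0.07 × 0.06 × 0.2 = 79.33968 kcal/m²
Chain 3: 891800 × 0.09 × 0.12 × 0.09 × 0.15 = 130.02444 kcal/m²
Total at Harbor seal: 22.892625 + 79.33968 + 130.02444 = 232.256745 kcal/m²

232.3 kcal/m²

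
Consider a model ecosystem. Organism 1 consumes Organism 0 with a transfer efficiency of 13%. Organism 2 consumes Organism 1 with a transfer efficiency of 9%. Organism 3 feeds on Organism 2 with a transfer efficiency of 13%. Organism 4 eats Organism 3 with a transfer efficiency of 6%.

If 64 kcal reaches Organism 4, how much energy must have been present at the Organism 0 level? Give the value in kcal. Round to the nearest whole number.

Cumulative transfer efficiency: 0.13 × 0.09 × 0.13 × 0.06 = 0.00009126
Organism 0 energy = 64 / 0.00009126 = 701293 kcal

701293 kcal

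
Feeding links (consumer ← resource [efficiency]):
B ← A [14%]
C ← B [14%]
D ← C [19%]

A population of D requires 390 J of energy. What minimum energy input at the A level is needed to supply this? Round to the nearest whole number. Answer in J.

104726 J

Cumulative transfer efficiency: 0.14 × 0.14 × 0.19 = 0.003724
A energy = 390 / 0.003724 = 104726 J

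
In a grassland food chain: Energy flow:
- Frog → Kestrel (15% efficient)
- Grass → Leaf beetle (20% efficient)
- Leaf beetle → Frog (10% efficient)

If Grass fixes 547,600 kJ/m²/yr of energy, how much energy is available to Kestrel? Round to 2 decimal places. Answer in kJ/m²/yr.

1642.80 kJ/m²/yr

Leaf beetle: 547600 × 0.2 = 109520 kJ/m²/yr
Frog: 109520 × 0.1 = 10952 kJ/m²/yr
Kestrel: 10952 × 0.15 = 1642.8 kJ/m²/yr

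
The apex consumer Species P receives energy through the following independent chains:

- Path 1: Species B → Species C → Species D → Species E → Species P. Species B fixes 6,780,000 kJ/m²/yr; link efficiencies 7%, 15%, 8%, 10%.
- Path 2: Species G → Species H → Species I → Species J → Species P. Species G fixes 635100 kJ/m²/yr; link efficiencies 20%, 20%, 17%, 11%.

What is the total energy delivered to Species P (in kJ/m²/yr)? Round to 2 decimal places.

Path 1: 6780000 × 0.07 × 0.15 × 0.08 × 0.1 = 569.52 kJ/m²/yr
Path 2: 635100 × 0.2 × 0.2 × 0.17 × 0.11 = 475.0548 kJ/m²/yr
Total at Species P: 569.52 + 475.0548 = 1044.5748 kJ/m²/yr

1044.57 kJ/m²/yr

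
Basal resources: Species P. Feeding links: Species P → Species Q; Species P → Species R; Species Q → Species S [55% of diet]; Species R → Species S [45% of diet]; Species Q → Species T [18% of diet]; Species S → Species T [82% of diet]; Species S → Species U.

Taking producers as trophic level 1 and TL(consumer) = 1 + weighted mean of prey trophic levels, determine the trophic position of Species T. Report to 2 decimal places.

Species Q: 1 + 1 = 2
Species R: 1 + 1 = 2
Species S: 1 + (0.55×2 + 0.45×2) = 3
Species T: 1 + (0.18×2 + 0.82×3) = 3.82
Species U: 1 + 3 = 4

3.82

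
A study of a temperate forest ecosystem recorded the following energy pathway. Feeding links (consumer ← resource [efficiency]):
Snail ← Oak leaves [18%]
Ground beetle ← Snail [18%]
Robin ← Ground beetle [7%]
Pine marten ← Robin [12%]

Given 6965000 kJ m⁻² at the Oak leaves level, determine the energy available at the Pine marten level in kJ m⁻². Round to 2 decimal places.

Snail: 6965000 × 0.18 = 1253700 kJ m⁻²
Ground beetle: 1253700 × 0.18 = 225666 kJ m⁻²
Robin: 225666 × 0.07 = 15796.62 kJ m⁻²
Pine marten: 15796.62 × 0.12 = 1895.5944 kJ m⁻²

1895.59 kJ m⁻²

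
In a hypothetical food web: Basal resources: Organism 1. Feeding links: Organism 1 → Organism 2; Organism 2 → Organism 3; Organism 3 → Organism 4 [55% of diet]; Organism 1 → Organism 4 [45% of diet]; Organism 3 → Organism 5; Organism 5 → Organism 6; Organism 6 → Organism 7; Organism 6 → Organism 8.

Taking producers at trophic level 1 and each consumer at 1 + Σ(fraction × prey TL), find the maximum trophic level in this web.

Organism 2: 1 + 1 = 2
Organism 3: 1 + 2 = 3
Organism 4: 1 + (0.55×3 + 0.45×1) = 3.1
Organism 5: 1 + 3 = 4
Organism 6: 1 + 4 = 5
Organism 7: 1 + 5 = 6
Organism 8: 1 + 5 = 6

6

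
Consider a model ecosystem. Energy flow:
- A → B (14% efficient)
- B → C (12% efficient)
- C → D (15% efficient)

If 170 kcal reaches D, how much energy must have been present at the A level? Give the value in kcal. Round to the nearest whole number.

67460 kcal

Cumulative transfer efficiency: 0.14 × 0.12 × 0.15 = 0.00252
A energy = 170 / 0.00252 = 67460 kcal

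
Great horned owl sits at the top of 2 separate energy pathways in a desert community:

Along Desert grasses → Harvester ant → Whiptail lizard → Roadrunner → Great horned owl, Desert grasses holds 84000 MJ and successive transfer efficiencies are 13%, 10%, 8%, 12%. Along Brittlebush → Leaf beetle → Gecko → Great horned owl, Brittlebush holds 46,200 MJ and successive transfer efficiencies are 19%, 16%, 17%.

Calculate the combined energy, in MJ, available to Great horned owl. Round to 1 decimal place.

249.2 MJ

Via Desert grasses: 84000 × 0.13 × 0.1 × 0.08 × 0.12 = 10.4832 MJ
Via Brittlebush: 46200 × 0.19 × 0.16 × 0.17 = 238.7616 MJ
Total at Great horned owl: 10.4832 + 238.7616 = 249.2448 MJ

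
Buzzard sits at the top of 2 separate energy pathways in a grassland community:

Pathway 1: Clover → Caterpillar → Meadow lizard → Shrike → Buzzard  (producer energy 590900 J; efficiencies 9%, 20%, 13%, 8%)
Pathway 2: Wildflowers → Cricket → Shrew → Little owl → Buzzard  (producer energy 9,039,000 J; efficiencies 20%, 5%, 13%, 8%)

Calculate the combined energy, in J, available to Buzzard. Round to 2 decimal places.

1050.67 J

Pathway 1: 590900 × 0.09 × 0.2 × 0.13 × 0.08 = 110.61648 J
Pathway 2: 9039000 × 0.2 × 0.05 × 0.13 × 0.08 = 940.056 J
Total at Buzzard: 110.61648 + 940.056 = 1050.67248 J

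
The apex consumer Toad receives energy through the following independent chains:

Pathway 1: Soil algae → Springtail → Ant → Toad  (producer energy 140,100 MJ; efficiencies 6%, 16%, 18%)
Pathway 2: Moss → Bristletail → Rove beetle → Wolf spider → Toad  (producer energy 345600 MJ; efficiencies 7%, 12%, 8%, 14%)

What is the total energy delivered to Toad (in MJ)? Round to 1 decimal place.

Pathway 1: 140100 × 0.06 × 0.16 × 0.18 = 242.0928 MJ
Pathway 2: 345600 × 0.07 × 0.12 × 0.08 × 0.14 = 32.514048 MJ
Total at Toad: 242.0928 + 32.514048 = 274.606848 MJ

274.6 MJ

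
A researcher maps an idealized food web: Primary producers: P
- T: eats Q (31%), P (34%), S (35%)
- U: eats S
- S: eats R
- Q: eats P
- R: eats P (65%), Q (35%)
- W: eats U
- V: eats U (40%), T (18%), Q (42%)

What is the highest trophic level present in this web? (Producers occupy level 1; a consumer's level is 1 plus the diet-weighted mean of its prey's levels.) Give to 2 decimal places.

Q: 1 + 1 = 2
R: 1 + (0.65×1 + 0.35×2) = 2.35
S: 1 + 2.35 = 3.35
T: 1 + (0.31×2 + 0.34×1 + 0.35×3.35) = 3.1325
U: 1 + 3.35 = 4.35
V: 1 + (0.4×4.35 + 0.18×3.1325 + 0.42×2) = 4.14385
W: 1 + 4.35 = 5.35

5.35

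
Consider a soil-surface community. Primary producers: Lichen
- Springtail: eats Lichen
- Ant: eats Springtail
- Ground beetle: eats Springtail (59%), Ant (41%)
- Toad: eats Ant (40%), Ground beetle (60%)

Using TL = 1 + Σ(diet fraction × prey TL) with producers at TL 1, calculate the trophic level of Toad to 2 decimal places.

Springtail: 1 + 1 = 2
Ant: 1 + 2 = 3
Ground beetle: 1 + (0.59×2 + 0.41×3) = 3.41
Toad: 1 + (0.4×3 + 0.6×3.41) = 4.246

4.25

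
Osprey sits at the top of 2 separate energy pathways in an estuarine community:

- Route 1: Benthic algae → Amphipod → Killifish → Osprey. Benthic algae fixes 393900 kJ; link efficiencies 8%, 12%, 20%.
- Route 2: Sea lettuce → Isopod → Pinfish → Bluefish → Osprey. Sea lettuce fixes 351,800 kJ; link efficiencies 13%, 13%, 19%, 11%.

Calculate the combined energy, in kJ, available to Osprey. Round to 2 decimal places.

Route 1: 393900 × 0.08 × 0.12 × 0.2 = 756.288 kJ
Route 2: 351800 × 0.13 × 0.13 × 0.19 × 0.11 = 124.259278 kJ
Total at Osprey: 756.288 + 124.259278 = 880.547278 kJ

880.55 kJ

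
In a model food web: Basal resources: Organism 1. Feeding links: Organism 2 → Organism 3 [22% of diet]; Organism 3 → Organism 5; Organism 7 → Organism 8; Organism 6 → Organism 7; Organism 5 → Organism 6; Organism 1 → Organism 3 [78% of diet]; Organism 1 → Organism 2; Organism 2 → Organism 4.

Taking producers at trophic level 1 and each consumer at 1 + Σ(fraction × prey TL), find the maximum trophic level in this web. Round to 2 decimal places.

6.22

Organism 2: 1 + 1 = 2
Organism 3: 1 + (0.78×1 + 0.22×2) = 2.22
Organism 4: 1 + 2 = 3
Organism 5: 1 + 2.22 = 3.22
Organism 6: 1 + 3.22 = 4.22
Organism 7: 1 + 4.22 = 5.22
Organism 8: 1 + 5.22 = 6.22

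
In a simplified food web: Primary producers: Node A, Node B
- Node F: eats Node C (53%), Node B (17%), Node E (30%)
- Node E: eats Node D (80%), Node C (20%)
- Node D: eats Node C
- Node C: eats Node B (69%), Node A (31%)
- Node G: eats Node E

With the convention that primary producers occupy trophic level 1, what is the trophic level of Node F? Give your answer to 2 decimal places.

Node C: 1 + (0.69×1 + 0.31×1) = 2
Node D: 1 + 2 = 3
Node E: 1 + (0.8×3 + 0.2×2) = 3.8
Node F: 1 + (0.53×2 + 0.17×1 + 0.3×3.8) = 3.37
Node G: 1 + 3.8 = 4.8

3.37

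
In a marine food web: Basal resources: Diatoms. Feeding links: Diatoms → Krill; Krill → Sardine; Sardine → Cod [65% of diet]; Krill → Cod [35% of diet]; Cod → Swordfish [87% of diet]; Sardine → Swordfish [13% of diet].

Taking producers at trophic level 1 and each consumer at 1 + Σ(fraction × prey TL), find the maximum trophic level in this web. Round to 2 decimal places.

4.57

Krill: 1 + 1 = 2
Sardine: 1 + 2 = 3
Cod: 1 + (0.65×3 + 0.35×2) = 3.65
Swordfish: 1 + (0.87×3.65 + 0.13×3) = 4.5655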